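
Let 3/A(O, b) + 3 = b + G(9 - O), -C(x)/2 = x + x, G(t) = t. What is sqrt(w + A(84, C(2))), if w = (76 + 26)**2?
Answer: sqrt(76947726)/86 ≈ 102.00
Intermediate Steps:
C(x) = -4*x (C(x) = -2*(x + x) = -4*x)
w = 10404 (w = 102**2 = 10404)
A(O, b) = 3/(6 + b - O) (A(O, b) = 3/(-3 + (b + (9 - O))) = 3/(-3 + (9 + b - O)) = 3/(6 + b - O))
sqrt(w + A(84, C(2))) = sqrt(10404 + 3/(6 - 4*2 - 1*84)) = sqrt(10404 + 3/(6 - 8 - 84)) = sqrt(10404 + 3/(-86)) = sqrt(10404 + 3*(-1/86)) = sqrt(10404 - 3/86) = sqrt(894741/86) = sqrt(76947726)/86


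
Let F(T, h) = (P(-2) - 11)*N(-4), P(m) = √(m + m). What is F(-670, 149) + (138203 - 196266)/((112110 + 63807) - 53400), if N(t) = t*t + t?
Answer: -16230307/122517 + 24*I ≈ -132.47 + 24.0*I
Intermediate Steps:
P(m) = √2*√m (P(m) = √(2*m) = √2*√m)
N(t) = t + t² (N(t) = t² + t = t + t²)
F(T, h) = -132 + 24*I (F(T, h) = (√2*√(-2) - 11)*(-4*(1 - 4)) = (√2*(I*√2) - 11)*(-4*(-3)) = (2*I - 11)*12 = (-11 + 2*I)*12 = -132 + 24*I)
F(-670, 149) + (138203 - 196266)/((112110 + 63807) - 53400) = (-132 + 24*I) + (138203 - 196266)/((112110 + 63807) - 53400) = (-132 + 24*I) - 58063/(175917 - 53400) = (-132 + 24*I) - 58063/122517 = -16230307/122517 + 24*I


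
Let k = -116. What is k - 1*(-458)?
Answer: 342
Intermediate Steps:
k - 1*(-458) = -116 - 1*(-458) = -116 + 458 = 342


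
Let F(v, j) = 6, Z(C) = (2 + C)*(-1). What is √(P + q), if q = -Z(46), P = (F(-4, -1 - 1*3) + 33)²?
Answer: √1569 ≈ 39.611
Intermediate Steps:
Z(C) = -2 - C
P = 1521 (P = (6 + 33)² = 39² = 1521)
q = 48 (q = -(-2 - 1*46) = -(-2 - 46) = -1*(-48) = 48)
√(P + q) = √(1521 + 48) = √1569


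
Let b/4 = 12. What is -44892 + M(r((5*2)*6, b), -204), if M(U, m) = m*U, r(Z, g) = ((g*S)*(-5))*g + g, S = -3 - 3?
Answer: -14155164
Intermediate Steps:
S = -6
b = 48 (b = 4*12 = 48)
r(Z, g) = g + 30*g² (r(Z, g) = ((g*(-6))*(-5))*g + g = (-6*g*(-5))*g + g = (30*g)*g + g = 30*g² + g = g + 30*g²)
M(U, m) = U*m
-44892 + M(r((5*2)*6, b), -204) = -44892 + (48*(1 + 30*48))*(-204) = -44892 + (48*(1 + 1440))*(-204) = -44892 + (48*1441)*(-204) = -44892 + 69168*(-204) = -44892 - 14110272 = -14155164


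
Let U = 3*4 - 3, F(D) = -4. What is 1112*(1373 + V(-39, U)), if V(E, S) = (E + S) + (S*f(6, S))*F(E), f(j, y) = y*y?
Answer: -1749176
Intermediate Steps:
f(j, y) = y²
U = 9 (U = 12 - 3 = 9)
V(E, S) = E + S - 4*S³ (V(E, S) = (E + S) + (S*S²)*(-4) = (E + S) + S³*(-4) = (E + S) - 4*S³ = E + S - 4*S³)
1112*(1373 + V(-39, U)) = 1112*(1373 + (-39 + 9 - 4*9³)) = 1112*(1373 + (-39 + 9 - 4*729)) = 1112*(1373 + (-39 + 9 - 2916)) = 1112*(1373 - 2946) = 1112*(-1573) = -1749176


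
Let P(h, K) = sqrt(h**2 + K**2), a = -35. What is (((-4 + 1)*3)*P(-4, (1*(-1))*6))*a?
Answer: 630*sqrt(13) ≈ 2271.5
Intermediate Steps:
P(h, K) = sqrt(K**2 + h**2)
(((-4 + 1)*3)*P(-4, (1*(-1))*6))*a = (((-4 + 1)*3)*sqrt(((1*(-1))*6)**2 + (-4)**2))*(-35) = ((-3*3)*sqrt((-1*6)**2 + 16))*(-35) = -9*sqrt((-6)**2 + 16)*(-35) = -9*sqrt(36 + 16)*(-35) = -18*sqrt(13)*(-35) = 630*sqrt(13)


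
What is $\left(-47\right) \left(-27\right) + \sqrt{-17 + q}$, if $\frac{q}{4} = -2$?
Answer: $1269 + 5 i \approx 1269.0 + 5.0 i$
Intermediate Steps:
$q = -8$ ($q = 4 \left(-2\right) = -8$)
$\left(-47\right) \left(-27\right) + \sqrt{-17 + q} = \left(-47\right) \left(-27\right) + \sqrt{-17 - 8} = 1269 + \sqrt{-25} = 1269 + 5 i$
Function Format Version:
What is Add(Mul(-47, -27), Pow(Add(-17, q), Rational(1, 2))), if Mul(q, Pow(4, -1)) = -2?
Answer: Add(1269, Mul(5, I)) ≈ Add(1269.0, Mul(5.0000, I))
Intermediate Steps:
q = -8 (q = Mul(4, -2) = -8)
Add(Mul(-47, -27), Pow(Add(-17, q), Rational(1, 2))) = Add(Mul(-47, -27), Pow(Add(-17, -8), Rational(1, 2))) = Add(1269, Pow(-25, Rational(1, 2))) = Add(1269, Mul(5, I))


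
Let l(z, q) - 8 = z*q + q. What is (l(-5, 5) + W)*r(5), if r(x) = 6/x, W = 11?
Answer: -6/5 ≈ -1.2000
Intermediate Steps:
l(z, q) = 8 + q + q*z (l(z, q) = 8 + (z*q + q) = 8 + (q*z + q) = 8 + (q + q*z) = 8 + q + q*z)
(l(-5, 5) + W)*r(5) = ((8 + 5 + 5*(-5)) + 11)*(6/5) = ((8 + 5 - 25) + 11)*(6*(1/5)) = (-12 + 11)*(6/5) = -1*6/5 = -6/5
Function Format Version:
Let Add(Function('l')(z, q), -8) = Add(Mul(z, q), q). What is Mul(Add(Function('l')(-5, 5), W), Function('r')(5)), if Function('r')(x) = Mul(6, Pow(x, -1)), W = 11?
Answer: Rational(-6, 5) ≈ -1.2000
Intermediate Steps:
Function('l')(z, q) = Add(8, q, Mul(q, z)) (Function('l')(z, q) = Add(8, Add(Mul(z, q), q)) = Add(8, Add(Mul(q, z), q)) = Add(8, Add(q, Mul(q, z))) = Add(8, q, Mul(q, z)))
Mul(Add(Function('l')(-5, 5), W), Function('r')(5)) = Mul(Add(Add(8, 5, Mul(5, -5)), 11), Mul(6, Pow(5, -1))) = Mul(Add(Add(8, 5, -25), 11), Mul(6, Rational(1, 5))) = Mul(Add(-12, 11), Rational(6, 5)) = Mul(-1, Rational(6, 5)) = Rational(-6, 5)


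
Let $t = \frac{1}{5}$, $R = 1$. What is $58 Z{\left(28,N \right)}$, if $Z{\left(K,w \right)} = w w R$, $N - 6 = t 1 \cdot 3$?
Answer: $\frac{63162}{25} \approx 2526.5$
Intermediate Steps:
$t = \frac{1}{5} \approx 0.2$
$N = \frac{33}{5}$ ($N = 6 + \frac{1 \cdot 3}{5} = 6 + \frac{1}{5} \cdot 3 = 6 + \frac{3}{5} = \frac{33}{5} \approx 6.6$)
$Z{\left(K,w \right)} = w^{2}$ ($Z{\left(K,w \right)} = w w 1 = w^{2} \cdot 1 = w^{2}$)
$58 Z{\left(28,N \right)} = 58 \left(\frac{33}{5}\right)^{2} = 58 \cdot \frac{1089}{25} = \frac{63162}{25}$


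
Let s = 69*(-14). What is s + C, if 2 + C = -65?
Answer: -1033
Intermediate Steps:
C = -67 (C = -2 - 65 = -67)
s = -966
s + C = -966 - 67 = -1033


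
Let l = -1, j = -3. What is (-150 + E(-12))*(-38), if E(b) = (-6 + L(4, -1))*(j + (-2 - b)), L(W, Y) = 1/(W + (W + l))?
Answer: 7258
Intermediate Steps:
L(W, Y) = 1/(-1 + 2*W) (L(W, Y) = 1/(W + (W - 1)) = 1/(W + (-1 + W)) = 1/(-1 + 2*W))
E(b) = 205/7 + 41*b/7 (E(b) = (-6 + 1/(-1 + 2*4))*(-3 + (-2 - b)) = (-6 + 1/(-1 + 8))*(-5 - b) = (-6 + 1/7)*(-5 - b) = (-6 + ⅐)*(-5 - b) = -41*(-5 - b)/7 = 205/7 + 41*b/7)
(-150 + E(-12))*(-38) = (-150 + (205/7 + (41/7)*(-12)))*(-38) = (-150 + (205/7 - 492/7))*(-38) = (-150 - 41)*(-38) = -191*(-38) = 7258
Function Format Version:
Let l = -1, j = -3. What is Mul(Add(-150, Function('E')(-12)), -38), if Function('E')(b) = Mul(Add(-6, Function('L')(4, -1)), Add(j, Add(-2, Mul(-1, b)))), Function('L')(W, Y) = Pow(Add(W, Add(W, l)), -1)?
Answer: 7258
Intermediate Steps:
Function('L')(W, Y) = Pow(Add(-1, Mul(2, W)), -1) (Function('L')(W, Y) = Pow(Add(W, Add(W, -1)), -1) = Pow(Add(W, Add(-1, W)), -1) = Pow(Add(-1, Mul(2, W)), -1))
Function('E')(b) = Add(Rational(205, 7), Mul(Rational(41, 7), b)) (Function('E')(b) = Mul(Add(-6, Pow(Add(-1, Mul(2, 4)), -1)), Add(-3, Add(-2, Mul(-1, b)))) = Mul(Add(-6, Pow(Add(-1, 8), -1)), Add(-5, Mul(-1, b))) = Mul(Add(-6, Pow(7, -1)), Add(-5, Mul(-1, b))) = Mul(Add(-6, Rational(1, 7)), Add(-5, Mul(-1, b))) = Mul(Rational(-41, 7), Add(-5, Mul(-1, b))) = Add(Rational(205, 7), Mul(Rational(41, 7), b)))
Mul(Add(-150, Function('E')(-12)), -38) = Mul(Add(-150, Add(Rational(205, 7), Mul(Rational(41, 7), -12))), -38) = Mul(Add(-150, Add(Rational(205, 7), Rational(-492, 7))), -38) = Mul(Add(-150, -41), -38) = Mul(-191, -38) = 7258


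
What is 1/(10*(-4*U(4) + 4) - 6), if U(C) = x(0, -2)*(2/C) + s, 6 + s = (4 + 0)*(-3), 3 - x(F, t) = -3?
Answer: 1/634 ≈ 0.0015773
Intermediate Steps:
x(F, t) = 6 (x(F, t) = 3 - 1*(-3) = 3 + 3 = 6)
s = -18 (s = -6 + (4 + 0)*(-3) = -6 + 4*(-3) = -6 - 12 = -18)
U(C) = -18 + 12/C (U(C) = 6*(2/C) - 18 = 12/C - 18 = -18 + 12/C)
1/(10*(-4*U(4) + 4) - 6) = 1/(10*(-4*(-18 + 12/4) + 4) - 6) = 1/(10*(-4*(-18 + 12*(¼)) + 4) - 6) = 1/(10*(-4*(-18 + 3) + 4) - 6) = 1/(10*(-4*(-15) + 4) - 6) = 1/(10*(60 + 4) - 6) = 1/(10*64 - 6) = 1/(640 - 6) = 1/634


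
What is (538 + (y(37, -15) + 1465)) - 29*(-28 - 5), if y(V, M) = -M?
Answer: 2975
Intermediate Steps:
(538 + (y(37, -15) + 1465)) - 29*(-28 - 5) = (538 + (-1*(-15) + 1465)) - 29*(-28 - 5) = (538 + (15 + 1465)) - 29*(-33) = (538 + 1480) + 957 = 2018 + 957 = 2975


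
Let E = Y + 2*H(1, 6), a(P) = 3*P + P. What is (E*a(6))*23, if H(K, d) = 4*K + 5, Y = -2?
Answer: 8832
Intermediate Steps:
H(K, d) = 5 + 4*K
a(P) = 4*P
E = 16 (E = -2 + 2*(5 + 4*1) = -2 + 2*(5 + 4) = -2 + 2*9 = -2 + 18 = 16)
(E*a(6))*23 = (16*(4*6))*23 = (16*24)*23 = 384*23 = 8832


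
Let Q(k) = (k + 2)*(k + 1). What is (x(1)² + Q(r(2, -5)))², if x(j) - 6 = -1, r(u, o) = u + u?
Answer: 3025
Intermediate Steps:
r(u, o) = 2*u
Q(k) = (1 + k)*(2 + k) (Q(k) = (2 + k)*(1 + k) = (1 + k)*(2 + k))
x(j) = 5 (x(j) = 6 - 1 = 5)
(x(1)² + Q(r(2, -5)))² = (5² + (2 + (2*2)² + 3*(2*2)))² = (25 + (2 + 4² + 3*4))² = (25 + (2 + 16 + 12))² = (25 + 30)² = 55² = 3025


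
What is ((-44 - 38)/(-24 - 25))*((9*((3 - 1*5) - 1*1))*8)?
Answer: -17712/49 ≈ -361.47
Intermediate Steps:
((-44 - 38)/(-24 - 25))*((9*((3 - 1*5) - 1*1))*8) = (-82/(-49))*((9*((3 - 5) - 1))*8) = (-82*(-1/49))*((9*(-2 - 1))*8) = 82*((9*(-3))*8)/49 = 82*(-27*8)/49 = (82/49)*(-216) = -17712/49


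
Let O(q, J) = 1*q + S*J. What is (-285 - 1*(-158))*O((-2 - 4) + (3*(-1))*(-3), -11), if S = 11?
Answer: 14986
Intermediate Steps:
O(q, J) = q + 11*J (O(q, J) = 1*q + 11*J = q + 11*J)
(-285 - 1*(-158))*O((-2 - 4) + (3*(-1))*(-3), -11) = (-285 - 1*(-158))*(((-2 - 4) + (3*(-1))*(-3)) + 11*(-11)) = (-285 + 158)*((-6 - 3*(-3)) - 121) = -127*((-6 + 9) - 121) = -127*(3 - 121) = -127*(-118) = 14986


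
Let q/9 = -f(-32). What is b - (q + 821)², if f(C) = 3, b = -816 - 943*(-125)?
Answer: -513377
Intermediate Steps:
b = 117059 (b = -816 + 117875 = 117059)
q = -27 (q = 9*(-1*3) = 9*(-3) = -27)
b - (q + 821)² = 117059 - (-27 + 821)² = 117059 - 1*794² = 117059 - 1*630436 = 117059 - 630436 = -513377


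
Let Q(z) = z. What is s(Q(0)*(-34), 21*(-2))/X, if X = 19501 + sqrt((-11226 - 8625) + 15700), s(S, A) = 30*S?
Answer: 0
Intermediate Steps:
X = 19501 + I*sqrt(4151) (X = 19501 + sqrt(-19851 + 15700) = 19501 + sqrt(-4151) = 19501 + I*sqrt(4151) ≈ 19501.0 + 64.428*I)
s(Q(0)*(-34), 21*(-2))/X = (30*(0*(-34)))/(19501 + I*sqrt(4151)) = (30*0)/(19501 + I*sqrt(4151)) = 0/(19501 + I*sqrt(4151)) = 0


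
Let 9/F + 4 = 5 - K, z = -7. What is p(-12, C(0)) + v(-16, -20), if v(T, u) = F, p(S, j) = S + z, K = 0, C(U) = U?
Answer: -10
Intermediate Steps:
p(S, j) = -7 + S (p(S, j) = S - 7 = -7 + S)
F = 9 (F = 9/(-4 + (5 - 1*0)) = 9/(-4 + (5 + 0)) = 9/(-4 + 5) = 9/1 = 9*1 = 9)
v(T, u) = 9
p(-12, C(0)) + v(-16, -20) = (-7 - 12) + 9 = -19 + 9 = -10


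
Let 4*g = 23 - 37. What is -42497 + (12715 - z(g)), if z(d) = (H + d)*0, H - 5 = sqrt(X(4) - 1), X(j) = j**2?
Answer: -29782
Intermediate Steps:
H = 5 + sqrt(15) (H = 5 + sqrt(4**2 - 1) = 5 + sqrt(16 - 1) = 5 + sqrt(15) ≈ 8.8730)
g = -7/2 (g = (23 - 37)/4 = (1/4)*(-14) = -7/2 ≈ -3.5000)
z(d) = 0 (z(d) = ((5 + sqrt(15)) + d)*0 = (5 + d + sqrt(15))*0 = 0)
-42497 + (12715 - z(g)) = -42497 + (12715 - 1*0) = -42497 + (12715 + 0) = -42497 + 12715 = -29782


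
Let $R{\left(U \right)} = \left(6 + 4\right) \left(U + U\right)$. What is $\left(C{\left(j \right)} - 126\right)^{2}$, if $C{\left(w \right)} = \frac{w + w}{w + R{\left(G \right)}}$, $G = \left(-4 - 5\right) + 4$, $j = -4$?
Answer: $\frac{2679769}{169} \approx 15857.0$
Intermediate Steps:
$G = -5$ ($G = -9 + 4 = -5$)
$R{\left(U \right)} = 20 U$ ($R{\left(U \right)} = 10 \cdot 2 U = 20 U$)
$C{\left(w \right)} = \frac{2 w}{-100 + w}$ ($C{\left(w \right)} = \frac{w + w}{w + 20 \left(-5\right)} = \frac{2 w}{w - 100} = \frac{2 w}{-100 + w}$)
$\left(C{\left(j \right)} - 126\right)^{2} = \left(2 \left(-4\right) \frac{1}{-100 - 4} - 126\right)^{2} = \left(2 \left(-4\right) \frac{1}{-104} - 126\right)^{2} = \left(2 \left(-4\right) \left(- \frac{1}{104}\right) - 126\right)^{2} = \left(\frac{1}{13} - 126\right)^{2} = \left(- \frac{1637}{13}\right)^{2} = \frac{2679769}{169}$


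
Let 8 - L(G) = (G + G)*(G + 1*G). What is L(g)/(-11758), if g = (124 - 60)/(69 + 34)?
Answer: -34244/62370311 ≈ -0.00054904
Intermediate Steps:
g = 64/103 ≈ 0.62136
L(G) = 8 - 4*G² (L(G) = 8 - (G + G)*(G + 1*G) = 8 - 2*G*(G + G) = 8 - 2*G*2*G = 8 - 4*G²)
L(g)/(-11758) = (8 - 4*(64/103)²)/(-11758) = (8 - 4*4096/10609)*(-1/11758) = (8 - 16384/10609)*(-1/11758) = (68488/10609)*(-1/11758) = -34244/62370311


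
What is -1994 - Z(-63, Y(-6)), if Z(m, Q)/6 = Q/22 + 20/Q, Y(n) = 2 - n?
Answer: -22123/11 ≈ -2011.2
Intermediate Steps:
Z(m, Q) = 120/Q + 3*Q/11 (Z(m, Q) = 6*(Q/22 + 20/Q) = 6*(20/Q + Q/22) = 120/Q + 3*Q/11)
-1994 - Z(-63, Y(-6)) = -1994 - (120/(2 - 1*(-6)) + 3*(2 - 1*(-6))/11) = -1994 - (120/(2 + 6) + 3*(2 + 6)/11) = -1994 - (120/8 + (3/11)*8) = -1994 - (120*(⅛) + 24/11) = -1994 - (15 + 24/11) = -1994 - 1*189/11 = -1994 - 189/11 = -22123/11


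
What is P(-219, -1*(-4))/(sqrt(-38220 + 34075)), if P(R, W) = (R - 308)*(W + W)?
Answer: 4216*I*sqrt(4145)/4145 ≈ 65.484*I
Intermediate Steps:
P(R, W) = 2*W*(-308 + R) (P(R, W) = (-308 + R)*(2*W) = 2*W*(-308 + R))
P(-219, -1*(-4))/(sqrt(-38220 + 34075)) = (2*(-1*(-4))*(-308 - 219))/(sqrt(-38220 + 34075)) = (2*4*(-527))/(sqrt(-4145)) = -4216*(-I*sqrt(4145)/4145) = -(-4216)*I*sqrt(4145)/4145 = 4216*I*sqrt(4145)/4145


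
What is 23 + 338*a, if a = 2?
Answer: 699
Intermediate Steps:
23 + 338*a = 23 + 338*2 = 23 + 676 = 699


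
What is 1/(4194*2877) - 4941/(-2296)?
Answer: 4258485011/1978846632 ≈ 2.1520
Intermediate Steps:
1/(4194*2877) - 4941/(-2296) = (1/4194)*(1/2877) - 4941*(-1/2296) = 1/12066138 + 4941/2296 = 4258485011/1978846632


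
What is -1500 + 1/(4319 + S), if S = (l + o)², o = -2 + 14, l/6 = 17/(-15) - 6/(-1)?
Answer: -225616475/150411 ≈ -1500.0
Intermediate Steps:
l = 146/5 (l = 6*(17/(-15) - 6/(-1)) = 6*(17*(-1/15) - 6*(-1)) = 6*(-17/15 + 6) = 6*(73/15) = 146/5 ≈ 29.200)
o = 12
S = 42436/25 (S = (146/5 + 12)² = (206/5)² = 42436/25 ≈ 1697.4)
-1500 + 1/(4319 + S) = -1500 + 1/(4319 + 42436/25) = -1500 + 1/(150411/25) = -1500 + 25/150411 = -225616475/150411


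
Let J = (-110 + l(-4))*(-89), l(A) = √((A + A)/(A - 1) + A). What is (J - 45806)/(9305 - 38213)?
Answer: 9004/7227 + 89*I*√15/72270 ≈ 1.2459 + 0.0047695*I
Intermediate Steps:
l(A) = √(A + 2*A/(-1 + A)) (l(A) = √((2*A)/(-1 + A) + A) = √(2*A/(-1 + A) + A) = √(A + 2*A/(-1 + A)))
J = 9790 - 178*I*√15/5 (J = (-110 + √(-4*(1 - 4)/(-1 - 4)))*(-89) = (-110 + √(-4*(-3)/(-5)))*(-89) = (-110 + √(-4*(-⅕)*(-3)))*(-89) = (-110 + √(-12/5))*(-89) = (-110 + 2*I*√15/5)*(-89) = 9790 - 178*I*√15/5 ≈ 9790.0 - 137.88*I)
(J - 45806)/(9305 - 38213) = ((9790 - 178*I*√15/5) - 45806)/(9305 - 38213) = (-36016 - 178*I*√15/5)/(-28908) = (-36016 - 178*I*√15/5)*(-1/28908) = 9004/7227 + 89*I*√15/72270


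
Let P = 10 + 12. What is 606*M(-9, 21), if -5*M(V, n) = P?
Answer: -13332/5 ≈ -2666.4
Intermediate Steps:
P = 22
M(V, n) = -22/5 (M(V, n) = -⅕*22 = -22/5)
606*M(-9, 21) = 606*(-22/5) = -13332/5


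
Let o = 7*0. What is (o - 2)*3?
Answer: -6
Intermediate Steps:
o = 0
(o - 2)*3 = (0 - 2)*3 = -2*3 = -6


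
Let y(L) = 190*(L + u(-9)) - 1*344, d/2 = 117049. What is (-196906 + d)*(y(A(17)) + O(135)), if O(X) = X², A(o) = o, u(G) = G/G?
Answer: 792226792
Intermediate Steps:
d = 234098 (d = 2*117049 = 234098)
u(G) = 1
y(L) = -154 + 190*L (y(L) = 190*(L + 1) - 1*344 = 190*(1 + L) - 344 = (190 + 190*L) - 344 = -154 + 190*L)
(-196906 + d)*(y(A(17)) + O(135)) = (-196906 + 234098)*((-154 + 190*17) + 135²) = 37192*((-154 + 3230) + 18225) = 37192*(3076 + 18225) = 37192*21301 = 792226792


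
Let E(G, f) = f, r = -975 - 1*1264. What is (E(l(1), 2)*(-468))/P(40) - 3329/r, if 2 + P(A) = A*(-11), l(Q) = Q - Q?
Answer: 137197/38063 ≈ 3.6045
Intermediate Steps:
l(Q) = 0
r = -2239 (r = -975 - 1264 = -2239)
P(A) = -2 - 11*A (P(A) = -2 + A*(-11) = -2 - 11*A)
(E(l(1), 2)*(-468))/P(40) - 3329/r = (2*(-468))/(-2 - 11*40) - 3329/(-2239) = -936/(-2 - 440) - 3329*(-1/2239) = -936/(-442) + 3329/2239 = -936*(-1/442) + 3329/2239 = 36/17 + 3329/2239 = 137197/38063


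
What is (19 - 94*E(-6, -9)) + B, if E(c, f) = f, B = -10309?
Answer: -9444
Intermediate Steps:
(19 - 94*E(-6, -9)) + B = (19 - 94*(-9)) - 10309 = (19 + 846) - 10309 = 865 - 10309 = -9444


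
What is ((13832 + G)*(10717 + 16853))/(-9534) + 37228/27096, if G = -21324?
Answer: 233214751583/10763886 ≈ 21666.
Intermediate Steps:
((13832 + G)*(10717 + 16853))/(-9534) + 37228/27096 = ((13832 - 21324)*(10717 + 16853))/(-9534) + 37228/27096 = -7492*27570*(-1/9534) + 37228*(1/27096) = -206554440*(-1/9534) + 9307/6774 = 34425740/1589 + 9307/6774 = 233214751583/10763886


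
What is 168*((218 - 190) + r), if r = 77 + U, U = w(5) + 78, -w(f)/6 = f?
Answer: 25704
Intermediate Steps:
w(f) = -6*f
U = 48 (U = -6*5 + 78 = -30 + 78 = 48)
r = 125 (r = 77 + 48 = 125)
168*((218 - 190) + r) = 168*((218 - 190) + 125) = 168*(28 + 125) = 168*153 = 25704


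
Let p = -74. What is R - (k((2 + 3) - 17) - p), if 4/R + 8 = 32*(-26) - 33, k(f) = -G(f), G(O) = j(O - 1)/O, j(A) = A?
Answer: -254641/3492 ≈ -72.921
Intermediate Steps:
G(O) = (-1 + O)/O (G(O) = (O - 1)/O = (-1 + O)/O)
k(f) = -(-1 + f)/f
R = -4/873 (R = 4/(-8 + (32*(-26) - 33)) = 4/(-8 + (-832 - 33)) = 4/(-8 - 865) = 4/(-873) = 4*(-1/873) = -4/873 ≈ -0.0045819)
R - (k((2 + 3) - 17) - p) = -4/873 - ((1 - ((2 + 3) - 17))/((2 + 3) - 17) - 1*(-74)) = -4/873 - ((1 - (5 - 17))/(5 - 17) + 74) = -4/873 - ((1 - 1*(-12))/(-12) + 74) = -4/873 - (-(1 + 12)/12 + 74) = -4/873 - (-1/12*13 + 74) = -4/873 - (-13/12 + 74) = -4/873 - 1*875/12 = -4/873 - 875/12 = -254641/3492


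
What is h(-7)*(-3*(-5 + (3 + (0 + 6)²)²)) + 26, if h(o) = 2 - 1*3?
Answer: 4574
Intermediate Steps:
h(o) = -1 (h(o) = 2 - 3 = -1)
h(-7)*(-3*(-5 + (3 + (0 + 6)²)²)) + 26 = -(-3)*(-5 + (3 + (0 + 6)²)²) + 26 = -(-3)*(-5 + (3 + 6²)²) + 26 = -(-3)*(-5 + (3 + 36)²) + 26 = -(-3)*(-5 + 39²) + 26 = -(-3)*(-5 + 1521) + 26 = -(-3)*1516 + 26 = -1*(-4548) + 26 = 4548 + 26 = 4574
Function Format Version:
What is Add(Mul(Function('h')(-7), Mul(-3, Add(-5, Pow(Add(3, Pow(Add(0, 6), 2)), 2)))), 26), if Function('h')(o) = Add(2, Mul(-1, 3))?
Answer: 4574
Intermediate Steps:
Function('h')(o) = -1 (Function('h')(o) = Add(2, -3) = -1)
Add(Mul(Function('h')(-7), Mul(-3, Add(-5, Pow(Add(3, Pow(Add(0, 6), 2)), 2)))), 26) = Add(Mul(-1, Mul(-3, Add(-5, Pow(Add(3, Pow(Add(0, 6), 2)), 2)))), 26) = Add(Mul(-1, Mul(-3, Add(-5, Pow(Add(3, Pow(6, 2)), 2)))), 26) = Add(Mul(-1, Mul(-3, Add(-5, Pow(Add(3, 36), 2)))), 26) = Add(Mul(-1, Mul(-3, Add(-5, Pow(39, 2)))), 26) = Add(Mul(-1, Mul(-3, Add(-5, 1521))), 26) = Add(Mul(-1, Mul(-3, 1516)), 26) = Add(Mul(-1, -4548), 26) = Add(4548, 26) = 4574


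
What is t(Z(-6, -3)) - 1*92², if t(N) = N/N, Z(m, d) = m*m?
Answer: -8463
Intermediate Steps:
Z(m, d) = m²
t(N) = 1
t(Z(-6, -3)) - 1*92² = 1 - 1*92² = 1 - 1*8464 = 1 - 8464 = -8463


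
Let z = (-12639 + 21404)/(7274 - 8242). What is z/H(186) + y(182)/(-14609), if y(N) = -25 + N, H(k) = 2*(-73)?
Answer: 105859389/2064660752 ≈ 0.051272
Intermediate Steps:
z = -8765/968 (z = 8765/(-968) = 8765*(-1/968) = -8765/968 ≈ -9.0547)
H(k) = -146
z/H(186) + y(182)/(-14609) = -8765/968/(-146) + (-25 + 182)/(-14609) = -8765/968*(-1/146) + 157*(-1/14609) = 8765/141328 - 157/14609 = 105859389/2064660752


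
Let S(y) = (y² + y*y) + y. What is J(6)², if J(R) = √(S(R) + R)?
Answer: 84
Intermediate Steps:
S(y) = y + 2*y² (S(y) = (y² + y²) + y = 2*y² + y = y + 2*y²)
J(R) = √(R + R*(1 + 2*R)) (J(R) = √(R*(1 + 2*R) + R) = √(R + R*(1 + 2*R)))
J(6)² = (√2*√(6*(1 + 6)))² = (√2*√(6*7))² = (√2*√42)² = (2*√21)² = 84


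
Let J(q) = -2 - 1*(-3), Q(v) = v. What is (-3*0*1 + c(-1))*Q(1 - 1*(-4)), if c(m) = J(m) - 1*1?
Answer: 0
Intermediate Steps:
J(q) = 1 (J(q) = -2 + 3 = 1)
c(m) = 0 (c(m) = 1 - 1*1 = 1 - 1 = 0)
(-3*0*1 + c(-1))*Q(1 - 1*(-4)) = (-3*0*1 + 0)*(1 - 1*(-4)) = (0*1 + 0)*(1 + 4) = (0 + 0)*5 = 0*5 = 0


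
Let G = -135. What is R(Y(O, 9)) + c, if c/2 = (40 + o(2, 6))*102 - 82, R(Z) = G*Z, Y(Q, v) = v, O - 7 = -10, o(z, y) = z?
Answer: 7189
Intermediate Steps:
O = -3 (O = 7 - 10 = -3)
R(Z) = -135*Z
c = 8404 (c = 2*((40 + 2)*102 - 82) = 2*(42*102 - 82) = 2*(4284 - 82) = 2*4202 = 8404)
R(Y(O, 9)) + c = -135*9 + 8404 = -1215 + 8404 = 7189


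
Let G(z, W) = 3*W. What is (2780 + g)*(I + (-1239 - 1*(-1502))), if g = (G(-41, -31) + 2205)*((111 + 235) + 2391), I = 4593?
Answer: 28083821344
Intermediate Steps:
g = 5780544 (g = (3*(-31) + 2205)*((111 + 235) + 2391) = (-93 + 2205)*(346 + 2391) = 2112*2737 = 5780544)
(2780 + g)*(I + (-1239 - 1*(-1502))) = (2780 + 5780544)*(4593 + (-1239 - 1*(-1502))) = 5783324*(4593 + (-1239 + 1502)) = 5783324*(4593 + 263) = 5783324*4856 = 28083821344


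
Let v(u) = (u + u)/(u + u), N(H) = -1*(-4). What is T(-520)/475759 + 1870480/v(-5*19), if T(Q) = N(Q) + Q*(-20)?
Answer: 889897704724/475759 ≈ 1.8705e+6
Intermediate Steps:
N(H) = 4
v(u) = 1 (v(u) = (2*u)/((2*u)) = (2*u)*(1/(2*u)) = 1)
T(Q) = 4 - 20*Q (T(Q) = 4 + Q*(-20) = 4 - 20*Q)
T(-520)/475759 + 1870480/v(-5*19) = (4 - 20*(-520))/475759 + 1870480/1 = (4 + 10400)*(1/475759) + 1870480*1 = 10404*(1/475759) + 1870480 = 10404/475759 + 1870480 = 889897704724/475759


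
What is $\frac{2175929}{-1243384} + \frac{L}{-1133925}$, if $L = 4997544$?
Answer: $- \frac{2893735513407}{469968067400} \approx -6.1573$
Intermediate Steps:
$\frac{2175929}{-1243384} + \frac{L}{-1133925} = \frac{2175929}{-1243384} + \frac{4997544}{-1133925} = 2175929 \left(- \frac{1}{1243384}\right) + 4997544 \left(- \frac{1}{1133925}\right) = - \frac{2175929}{1243384} - \frac{1665848}{377975} = - \frac{2893735513407}{469968067400}$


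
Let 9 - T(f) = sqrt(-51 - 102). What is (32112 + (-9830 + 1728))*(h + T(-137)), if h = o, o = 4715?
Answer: 113423240 - 72030*I*sqrt(17) ≈ 1.1342e+8 - 2.9699e+5*I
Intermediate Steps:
T(f) = 9 - 3*I*sqrt(17) (T(f) = 9 - sqrt(-51 - 102) = 9 - sqrt(-153) = 9 - 3*I*sqrt(17))
h = 4715
(32112 + (-9830 + 1728))*(h + T(-137)) = (32112 + (-9830 + 1728))*(4715 + (9 - 3*I*sqrt(17))) = (32112 - 8102)*(4724 - 3*I*sqrt(17)) = 24010*(4724 - 3*I*sqrt(17)) = 113423240 - 72030*I*sqrt(17)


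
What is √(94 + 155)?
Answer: √249 ≈ 15.780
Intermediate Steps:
√(94 + 155) = √249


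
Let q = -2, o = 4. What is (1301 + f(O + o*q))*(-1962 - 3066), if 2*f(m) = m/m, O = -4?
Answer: -6543942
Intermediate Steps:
f(m) = ½ (f(m) = (m/m)/2 = (½)*1 = ½)
(1301 + f(O + o*q))*(-1962 - 3066) = (1301 + ½)*(-1962 - 3066) = (2603/2)*(-5028) = -6543942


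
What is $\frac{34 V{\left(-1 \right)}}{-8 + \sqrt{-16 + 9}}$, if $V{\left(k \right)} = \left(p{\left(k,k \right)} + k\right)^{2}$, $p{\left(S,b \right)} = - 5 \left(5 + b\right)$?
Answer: $- \frac{119952}{71} - \frac{14994 i \sqrt{7}}{71} \approx -1689.5 - 558.74 i$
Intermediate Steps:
$p{\left(S,b \right)} = -25 - 5 b$
$V{\left(k \right)} = \left(-25 - 4 k\right)^{2}$ ($V{\left(k \right)} = \left(\left(-25 - 5 k\right) + k\right)^{2} = \left(-25 - 4 k\right)^{2}$)
$\frac{34 V{\left(-1 \right)}}{-8 + \sqrt{-16 + 9}} = \frac{34 \left(25 + 4 \left(-1\right)\right)^{2}}{-8 + \sqrt{-16 + 9}} = \frac{34 \left(25 - 4\right)^{2}}{-8 + \sqrt{-7}} = \frac{34 \cdot 21^{2}}{-8 + i \sqrt{7}} = \frac{34 \cdot 441}{-8 + i \sqrt{7}} = \frac{14994}{-8 + i \sqrt{7}}$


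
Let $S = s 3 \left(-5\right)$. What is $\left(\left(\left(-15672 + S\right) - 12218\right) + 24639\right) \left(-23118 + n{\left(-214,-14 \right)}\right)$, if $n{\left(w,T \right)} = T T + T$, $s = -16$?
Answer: $69060296$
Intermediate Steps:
$S = 240$ ($S = \left(-16\right) 3 \left(-5\right) = \left(-48\right) \left(-5\right) = 240$)
$n{\left(w,T \right)} = T + T^{2}$ ($n{\left(w,T \right)} = T^{2} + T = T + T^{2}$)
$\left(\left(\left(-15672 + S\right) - 12218\right) + 24639\right) \left(-23118 + n{\left(-214,-14 \right)}\right) = \left(\left(\left(-15672 + 240\right) - 12218\right) + 24639\right) \left(-23118 - 14 \left(1 - 14\right)\right) = \left(\left(-15432 - 12218\right) + 24639\right) \left(-23118 - -182\right) = \left(-27650 + 24639\right) \left(-23118 + 182\right) = \left(-3011\right) \left(-22936\right) = 69060296$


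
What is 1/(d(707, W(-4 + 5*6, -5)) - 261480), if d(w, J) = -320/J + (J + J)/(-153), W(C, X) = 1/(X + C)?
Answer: -3213/861726602 ≈ -3.7286e-6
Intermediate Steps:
W(C, X) = 1/(C + X)
d(w, J) = -320/J - 2*J/153 (d(w, J) = -320/J + (2*J)*(-1/153) = -320/J - 2*J/153)
1/(d(707, W(-4 + 5*6, -5)) - 261480) = 1/((-(-2880 + 9600) - 2/(153*((-4 + 5*6) - 5))) - 261480) = 1/((-320/(1/((-4 + 30) - 5)) - 2/(153*((-4 + 30) - 5))) - 261480) = 1/((-320/(1/(26 - 5)) - 2/(153*(26 - 5))) - 261480) = 1/((-320/(1/21) - 2/153/21) - 261480) = 1/((-320/1/21 - 2/153*1/21) - 261480) = 1/((-320*21 - 2/3213) - 261480) = 1/((-6720 - 2/3213) - 261480) = 1/(-21591362/3213 - 261480) = 1/(-861726602/3213) = -3213/861726602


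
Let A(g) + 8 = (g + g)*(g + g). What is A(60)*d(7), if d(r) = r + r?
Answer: 201488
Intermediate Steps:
A(g) = -8 + 4*g² (A(g) = -8 + (g + g)*(g + g) = -8 + (2*g)*(2*g) = -8 + 4*g²)
d(r) = 2*r
A(60)*d(7) = (-8 + 4*60²)*(2*7) = (-8 + 4*3600)*14 = (-8 + 14400)*14 = 14392*14 = 201488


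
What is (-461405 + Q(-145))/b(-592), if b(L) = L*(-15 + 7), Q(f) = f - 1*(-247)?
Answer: -461303/4736 ≈ -97.404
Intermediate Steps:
Q(f) = 247 + f (Q(f) = f + 247 = 247 + f)
b(L) = -8*L (b(L) = L*(-8) = -8*L)
(-461405 + Q(-145))/b(-592) = (-461405 + (247 - 145))/((-8*(-592))) = (-461405 + 102)/4736 = -461303*1/4736 = -461303/4736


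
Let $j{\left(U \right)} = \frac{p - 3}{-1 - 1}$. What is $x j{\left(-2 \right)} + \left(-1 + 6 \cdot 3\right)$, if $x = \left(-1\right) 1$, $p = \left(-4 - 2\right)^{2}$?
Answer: $\frac{67}{2} \approx 33.5$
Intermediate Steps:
$p = 36$ ($p = \left(-6\right)^{2} = 36$)
$j{\left(U \right)} = - \frac{33}{2}$ ($j{\left(U \right)} = \frac{36 - 3}{-1 - 1} = \frac{33}{-2} = 33 \left(- \frac{1}{2}\right) = - \frac{33}{2}$)
$x = -1$
$x j{\left(-2 \right)} + \left(-1 + 6 \cdot 3\right) = \left(-1\right) \left(- \frac{33}{2}\right) + \left(-1 + 6 \cdot 3\right) = \frac{33}{2} + \left(-1 + 18\right) = \frac{33}{2} + 17 = \frac{67}{2}$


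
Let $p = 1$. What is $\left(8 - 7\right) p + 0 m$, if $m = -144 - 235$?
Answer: $1$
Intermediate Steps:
$m = -379$ ($m = -144 - 235 = -379$)
$\left(8 - 7\right) p + 0 m = \left(8 - 7\right) 1 + 0 \left(-379\right) = 1 \cdot 1 + 0 = 1 + 0 = 1$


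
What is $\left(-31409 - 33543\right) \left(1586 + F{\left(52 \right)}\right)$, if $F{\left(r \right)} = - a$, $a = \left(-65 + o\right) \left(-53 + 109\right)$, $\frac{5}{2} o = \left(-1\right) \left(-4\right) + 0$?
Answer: $- \frac{1668097264}{5} \approx -3.3362 \cdot 10^{8}$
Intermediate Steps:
$o = \frac{8}{5}$ ($o = \frac{2 \left(\left(-1\right) \left(-4\right) + 0\right)}{5} = \frac{2 \left(4 + 0\right)}{5} = \frac{2}{5} \cdot 4 = \frac{8}{5} \approx 1.6$)
$a = - \frac{17752}{5}$ ($a = \left(-65 + \frac{8}{5}\right) \left(-53 + 109\right) = \left(- \frac{317}{5}\right) 56 = - \frac{17752}{5} \approx -3550.4$)
$F{\left(r \right)} = \frac{17752}{5}$ ($F{\left(r \right)} = \left(-1\right) \left(- \frac{17752}{5}\right) = \frac{17752}{5}$)
$\left(-31409 - 33543\right) \left(1586 + F{\left(52 \right)}\right) = \left(-31409 - 33543\right) \left(1586 + \frac{17752}{5}\right) = \left(-64952\right) \frac{25682}{5} = - \frac{1668097264}{5}$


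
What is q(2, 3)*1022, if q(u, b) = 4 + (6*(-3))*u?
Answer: -32704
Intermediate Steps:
q(u, b) = 4 - 18*u
q(2, 3)*1022 = (4 - 18*2)*1022 = (4 - 36)*1022 = -32*1022 = -32704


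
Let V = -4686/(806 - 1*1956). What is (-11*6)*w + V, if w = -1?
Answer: 40293/575 ≈ 70.075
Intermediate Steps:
V = 2343/575 (V = -4686/(806 - 1956) = -4686/(-1150) = -4686*(-1/1150) = 2343/575 ≈ 4.0748)
(-11*6)*w + V = -11*6*(-1) + 2343/575 = -66*(-1) + 2343/575 = 66 + 2343/575 = 40293/575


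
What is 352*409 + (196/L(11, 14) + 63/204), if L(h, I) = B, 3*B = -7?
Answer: 9784133/68 ≈ 1.4388e+5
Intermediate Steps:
B = -7/3 (B = (⅓)*(-7) = -7/3 ≈ -2.3333)
L(h, I) = -7/3
352*409 + (196/L(11, 14) + 63/204) = 352*409 + (196/(-7/3) + 63/204) = 143968 + (196*(-3/7) + 63*(1/204)) = 143968 + (-84 + 21/68) = 143968 - 5691/68 = 9784133/68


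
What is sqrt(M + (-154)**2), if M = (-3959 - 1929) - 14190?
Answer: sqrt(3638) ≈ 60.316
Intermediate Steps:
M = -20078 (M = -5888 - 14190 = -20078)
sqrt(M + (-154)**2) = sqrt(-20078 + (-154)**2) = sqrt(-20078 + 23716) = sqrt(3638)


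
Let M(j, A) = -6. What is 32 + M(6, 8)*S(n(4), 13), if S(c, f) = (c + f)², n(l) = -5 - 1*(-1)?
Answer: -454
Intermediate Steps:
n(l) = -4 (n(l) = -5 + 1 = -4)
32 + M(6, 8)*S(n(4), 13) = 32 - 6*(-4 + 13)² = 32 - 6*9² = 32 - 6*81 = 32 - 486 = -454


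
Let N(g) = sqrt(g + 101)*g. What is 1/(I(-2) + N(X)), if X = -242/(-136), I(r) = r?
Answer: 628864/101068221 + 16456*sqrt(118813)/101068221 ≈ 0.062345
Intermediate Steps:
X = 121/68 (X = -242*(-1/136) = 121/68 ≈ 1.7794)
N(g) = g*sqrt(101 + g) (N(g) = sqrt(101 + g)*g = g*sqrt(101 + g))
1/(I(-2) + N(X)) = 1/(-2 + 121*sqrt(101 + 121/68)/68) = 1/(-2 + 121*sqrt(6989/68)/68) = 1/(-2 + 121*(sqrt(118813)/34)/68) = 1/(-2 + 121*sqrt(118813)/2312)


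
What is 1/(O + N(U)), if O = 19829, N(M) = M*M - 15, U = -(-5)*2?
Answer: 1/19914 ≈ 5.0216e-5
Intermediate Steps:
U = 10 (U = -1*(-10) = 10)
N(M) = -15 + M² (N(M) = M² - 15 = -15 + M²)
1/(O + N(U)) = 1/(19829 + (-15 + 10²)) = 1/(19829 + (-15 + 100)) = 1/(19829 + 85) = 1/19914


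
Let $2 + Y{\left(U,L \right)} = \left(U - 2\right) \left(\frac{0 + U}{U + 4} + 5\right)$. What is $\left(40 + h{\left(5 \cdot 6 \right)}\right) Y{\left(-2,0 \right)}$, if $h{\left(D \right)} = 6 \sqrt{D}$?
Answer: $-720 - 108 \sqrt{30} \approx -1311.5$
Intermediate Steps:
$Y{\left(U,L \right)} = -2 + \left(-2 + U\right) \left(5 + \frac{U}{4 + U}\right)$ ($Y{\left(U,L \right)} = -2 + \left(U - 2\right) \left(\frac{0 + U}{U + 4} + 5\right) = -2 + \left(-2 + U\right) \left(\frac{U}{4 + U} + 5\right) = -2 + \left(-2 + U\right) \left(5 + \frac{U}{4 + U}\right)$)
$\left(40 + h{\left(5 \cdot 6 \right)}\right) Y{\left(-2,0 \right)} = \left(40 + 6 \sqrt{5 \cdot 6}\right) \frac{6 \left(-8 - 2 + \left(-2\right)^{2}\right)}{4 - 2} = \left(40 + 6 \sqrt{30}\right) \frac{6 \left(-8 - 2 + 4\right)}{2} = \left(40 + 6 \sqrt{30}\right) 6 \cdot \frac{1}{2} \left(-6\right) = \left(40 + 6 \sqrt{30}\right) \left(-18\right) = -720 - 108 \sqrt{30}$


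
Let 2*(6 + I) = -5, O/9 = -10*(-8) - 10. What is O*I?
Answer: -5355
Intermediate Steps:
O = 630 (O = 9*(-10*(-8) - 10) = 9*(80 - 10) = 9*70 = 630)
I = -17/2 (I = -6 + (½)*(-5) = -6 - 5/2 = -17/2 ≈ -8.5000)
O*I = 630*(-17/2) = -5355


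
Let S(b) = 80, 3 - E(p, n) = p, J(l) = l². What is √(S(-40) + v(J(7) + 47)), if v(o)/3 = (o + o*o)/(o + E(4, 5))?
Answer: 4*√210995/95 ≈ 19.341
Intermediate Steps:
E(p, n) = 3 - p
v(o) = 3*(o + o²)/(-1 + o) (v(o) = 3*((o + o*o)/(o + (3 - 1*4))) = 3*((o + o²)/(o + (3 - 4))) = 3*((o + o²)/(o - 1)) = 3*((o + o²)/(-1 + o)) = 3*(o + o²)/(-1 + o))
√(S(-40) + v(J(7) + 47)) = √(80 + 3*(7² + 47)*(1 + (7² + 47))/(-1 + (7² + 47))) = √(80 + 3*(49 + 47)*(1 + (49 + 47))/(-1 + (49 + 47))) = √(80 + 3*96*(1 + 96)/(-1 + 96)) = √(80 + 3*96*97/95) = √(80 + 3*96*(1/95)*97) = √(80 + 27936/95) = √(35536/95) = 4*√210995/95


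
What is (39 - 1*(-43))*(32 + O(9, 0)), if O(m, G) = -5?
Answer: 2214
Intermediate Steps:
(39 - 1*(-43))*(32 + O(9, 0)) = (39 - 1*(-43))*(32 - 5) = (39 + 43)*27 = 82*27 = 2214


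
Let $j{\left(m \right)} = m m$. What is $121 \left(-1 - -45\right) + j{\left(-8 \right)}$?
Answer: $5388$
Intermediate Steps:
$j{\left(m \right)} = m^{2}$
$121 \left(-1 - -45\right) + j{\left(-8 \right)} = 121 \left(-1 - -45\right) + \left(-8\right)^{2} = 121 \left(-1 + 45\right) + 64 = 121 \cdot 44 + 64 = 5324 + 64 = 5388$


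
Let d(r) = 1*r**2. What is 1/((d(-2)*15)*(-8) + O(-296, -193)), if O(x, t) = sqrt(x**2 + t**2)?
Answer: -96/21107 - sqrt(124865)/105535 ≈ -0.0078965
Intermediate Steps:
d(r) = r**2
O(x, t) = sqrt(t**2 + x**2)
1/((d(-2)*15)*(-8) + O(-296, -193)) = 1/(((-2)**2*15)*(-8) + sqrt((-193)**2 + (-296)**2)) = 1/((4*15)*(-8) + sqrt(37249 + 87616)) = 1/(60*(-8) + sqrt(124865)) = 1/(-480 + sqrt(124865))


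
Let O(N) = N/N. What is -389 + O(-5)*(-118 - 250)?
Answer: -757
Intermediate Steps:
O(N) = 1
-389 + O(-5)*(-118 - 250) = -389 + 1*(-118 - 250) = -389 + 1*(-368) = -389 - 368 = -757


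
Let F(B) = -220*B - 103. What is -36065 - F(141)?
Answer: -4942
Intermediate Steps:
F(B) = -103 - 220*B
-36065 - F(141) = -36065 - (-103 - 220*141) = -36065 - (-103 - 31020) = -36065 - 1*(-31123) = -36065 + 31123 = -4942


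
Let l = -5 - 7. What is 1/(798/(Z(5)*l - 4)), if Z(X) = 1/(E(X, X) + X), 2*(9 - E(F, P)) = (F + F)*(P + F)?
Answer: -11/2394 ≈ -0.0045948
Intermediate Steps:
E(F, P) = 9 - F*(F + P) (E(F, P) = 9 - (F + F)*(P + F)/2 = 9 - 2*F*(F + P)/2 = 9 - F*(F + P))
Z(X) = 1/(9 + X - 2*X²) (Z(X) = 1/((9 - X² - X*X) + X) = 1/((9 - X² - X²) + X) = 1/((9 - 2*X²) + X) = 1/(9 + X - 2*X²))
l = -12
1/(798/(Z(5)*l - 4)) = 1/(798/(-12/(9 + 5 - 2*5²) - 4)) = 1/(798/(-12/(9 + 5 - 2*25) - 4)) = 1/(798/(-12/(9 + 5 - 50) - 4)) = 1/(798/(-12/(-36) - 4)) = 1/(798/(-1/36*(-12) - 4)) = 1/(798/(⅓ - 4)) = 1/(798/(-11/3)) = 1/(798*(-3/11)) = 1/(-2394/11) = -11/2394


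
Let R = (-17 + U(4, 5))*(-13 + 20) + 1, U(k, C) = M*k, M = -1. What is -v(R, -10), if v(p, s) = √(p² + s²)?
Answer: -2*√5354 ≈ -146.34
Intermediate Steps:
U(k, C) = -k
R = -146 (R = (-17 - 1*4)*(-13 + 20) + 1 = (-17 - 4)*7 + 1 = -21*7 + 1 = -147 + 1 = -146)
-v(R, -10) = -√((-146)² + (-10)²) = -√(21316 + 100) = -√21416 = -2*√5354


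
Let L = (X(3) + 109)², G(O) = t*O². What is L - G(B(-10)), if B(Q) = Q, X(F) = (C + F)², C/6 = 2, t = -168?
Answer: 128356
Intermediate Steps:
C = 12 (C = 6*2 = 12)
X(F) = (12 + F)²
G(O) = -168*O²
L = 111556 (L = ((12 + 3)² + 109)² = (15² + 109)² = (225 + 109)² = 334² = 111556)
L - G(B(-10)) = 111556 - (-168)*(-10)² = 111556 - (-168)*100 = 111556 - 1*(-16800) = 111556 + 16800 = 128356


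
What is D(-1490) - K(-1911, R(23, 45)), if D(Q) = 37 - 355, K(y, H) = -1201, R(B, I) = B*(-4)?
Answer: 883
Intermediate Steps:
R(B, I) = -4*B
D(Q) = -318
D(-1490) - K(-1911, R(23, 45)) = -318 - 1*(-1201) = -318 + 1201 = 883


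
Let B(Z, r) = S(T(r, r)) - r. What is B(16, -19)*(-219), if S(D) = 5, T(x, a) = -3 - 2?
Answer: -5256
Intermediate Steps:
T(x, a) = -5
B(Z, r) = 5 - r
B(16, -19)*(-219) = (5 - 1*(-19))*(-219) = (5 + 19)*(-219) = 24*(-219) = -5256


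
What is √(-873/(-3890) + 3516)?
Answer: √53207859570/3890 ≈ 59.298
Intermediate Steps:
√(-873/(-3890) + 3516) = √(-873*(-1/3890) + 3516) = √(873/3890 + 3516) = √(13678113/3890) = √53207859570/3890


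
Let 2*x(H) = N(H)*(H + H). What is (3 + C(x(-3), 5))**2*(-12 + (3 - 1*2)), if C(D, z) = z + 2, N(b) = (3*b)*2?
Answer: -1100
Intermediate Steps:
N(b) = 6*b
x(H) = 6*H**2 (x(H) = ((6*H)*(H + H))/2 = ((6*H)*(2*H))/2 = (12*H**2)/2 = 6*H**2)
C(D, z) = 2 + z
(3 + C(x(-3), 5))**2*(-12 + (3 - 1*2)) = (3 + (2 + 5))**2*(-12 + (3 - 1*2)) = (3 + 7)**2*(-12 + (3 - 2)) = 10**2*(-12 + 1) = 100*(-11) = -1100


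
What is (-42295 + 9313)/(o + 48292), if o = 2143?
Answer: -32982/50435 ≈ -0.65395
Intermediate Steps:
(-42295 + 9313)/(o + 48292) = (-42295 + 9313)/(2143 + 48292) = -32982/50435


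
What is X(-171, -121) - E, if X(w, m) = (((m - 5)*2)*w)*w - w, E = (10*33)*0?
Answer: -7368561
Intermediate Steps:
E = 0 (E = 330*0 = 0)
X(w, m) = -w + w²*(-10 + 2*m) (X(w, m) = (((-5 + m)*2)*w)*w - w = ((-10 + 2*m)*w)*w - w = (w*(-10 + 2*m))*w - w = w²*(-10 + 2*m) - w = -w + w²*(-10 + 2*m))
X(-171, -121) - E = -171*(-1 - 10*(-171) + 2*(-121)*(-171)) - 1*0 = -171*(-1 + 1710 + 41382) + 0 = -171*43091 + 0 = -7368561 + 0 = -7368561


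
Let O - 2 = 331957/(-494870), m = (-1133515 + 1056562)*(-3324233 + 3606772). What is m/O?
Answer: -3586524742029430/219261 ≈ -1.6357e+10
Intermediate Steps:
m = -21742223667 (m = -76953*282539 = -21742223667)
O = 657783/494870 (O = 2 + 331957/(-494870) = 2 + 331957*(-1/494870) = 2 - 331957/494870 = 657783/494870 ≈ 1.3292)
m/O = -21742223667/657783/494870 = -21742223667*494870/657783 = -3586524742029430/219261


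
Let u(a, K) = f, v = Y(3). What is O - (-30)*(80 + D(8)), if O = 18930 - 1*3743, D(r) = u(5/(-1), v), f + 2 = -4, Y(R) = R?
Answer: 17407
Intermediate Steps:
f = -6 (f = -2 - 4 = -6)
v = 3
u(a, K) = -6
D(r) = -6
O = 15187 (O = 18930 - 3743 = 15187)
O - (-30)*(80 + D(8)) = 15187 - (-30)*(80 - 6) = 15187 - (-30)*74 = 15187 - 1*(-2220) = 15187 + 2220 = 17407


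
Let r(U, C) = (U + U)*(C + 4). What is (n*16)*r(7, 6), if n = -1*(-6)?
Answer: 13440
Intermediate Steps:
r(U, C) = 2*U*(4 + C) (r(U, C) = (2*U)*(4 + C) = 2*U*(4 + C))
n = 6
(n*16)*r(7, 6) = (6*16)*(2*7*(4 + 6)) = 96*(2*7*10) = 96*140 = 13440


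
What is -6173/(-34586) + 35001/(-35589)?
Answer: -330284563/410293718 ≈ -0.80500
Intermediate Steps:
-6173/(-34586) + 35001/(-35589) = -6173*(-1/34586) + 35001*(-1/35589) = 6173/34586 - 11667/11863 = -330284563/410293718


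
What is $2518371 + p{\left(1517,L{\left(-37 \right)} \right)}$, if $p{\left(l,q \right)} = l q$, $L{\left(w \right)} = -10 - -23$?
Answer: $2538092$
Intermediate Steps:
$L{\left(w \right)} = 13$ ($L{\left(w \right)} = -10 + 23 = 13$)
$2518371 + p{\left(1517,L{\left(-37 \right)} \right)} = 2518371 + 1517 \cdot 13 = 2518371 + 19721 = 2538092$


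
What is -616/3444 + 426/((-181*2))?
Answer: -30181/22263 ≈ -1.3557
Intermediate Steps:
-616/3444 + 426/((-181*2)) = -616*1/3444 + 426/(-362) = -22/123 + 426*(-1/362) = -22/123 - 213/181 = -30181/22263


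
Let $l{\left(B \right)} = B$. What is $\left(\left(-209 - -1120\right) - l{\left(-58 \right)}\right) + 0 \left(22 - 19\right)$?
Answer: $969$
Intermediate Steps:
$\left(\left(-209 - -1120\right) - l{\left(-58 \right)}\right) + 0 \left(22 - 19\right) = \left(\left(-209 - -1120\right) - -58\right) + 0 \left(22 - 19\right) = \left(\left(-209 + 1120\right) + 58\right) + 0 \cdot 3 = \left(911 + 58\right) + 0 = 969 + 0 = 969$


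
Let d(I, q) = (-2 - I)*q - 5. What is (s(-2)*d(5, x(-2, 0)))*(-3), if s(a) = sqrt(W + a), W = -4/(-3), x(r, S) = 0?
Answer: 5*I*sqrt(6) ≈ 12.247*I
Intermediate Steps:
W = 4/3 (W = -4*(-1/3) = 4/3 ≈ 1.3333)
d(I, q) = -5 + q*(-2 - I) (d(I, q) = q*(-2 - I) - 5 = -5 + q*(-2 - I))
s(a) = sqrt(4/3 + a)
(s(-2)*d(5, x(-2, 0)))*(-3) = ((sqrt(12 + 9*(-2))/3)*(-5 - 2*0 - 1*5*0))*(-3) = ((sqrt(12 - 18)/3)*(-5 + 0 + 0))*(-3) = ((sqrt(-6)/3)*(-5))*(-3) = (((I*sqrt(6))/3)*(-5))*(-3) = ((I*sqrt(6)/3)*(-5))*(-3) = -5*I*sqrt(6)/3*(-3) = 5*I*sqrt(6)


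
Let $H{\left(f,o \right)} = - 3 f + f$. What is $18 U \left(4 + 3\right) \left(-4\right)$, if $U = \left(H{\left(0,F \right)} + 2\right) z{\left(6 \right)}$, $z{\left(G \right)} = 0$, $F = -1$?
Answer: $0$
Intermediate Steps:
$H{\left(f,o \right)} = - 2 f$
$U = 0$ ($U = \left(\left(-2\right) 0 + 2\right) 0 = \left(0 + 2\right) 0 = 2 \cdot 0 = 0$)
$18 U \left(4 + 3\right) \left(-4\right) = 18 \cdot 0 \left(4 + 3\right) \left(-4\right) = 0 \cdot 7 \left(-4\right) = 0 \left(-28\right) = 0$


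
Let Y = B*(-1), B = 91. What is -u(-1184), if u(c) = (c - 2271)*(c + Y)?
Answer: -4405125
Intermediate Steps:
Y = -91 (Y = 91*(-1) = -91)
u(c) = (-2271 + c)*(-91 + c) (u(c) = (c - 2271)*(c - 91) = (-2271 + c)*(-91 + c))
-u(-1184) = -(206661 + (-1184)**2 - 2362*(-1184)) = -(206661 + 1401856 + 2796608) = -1*4405125 = -4405125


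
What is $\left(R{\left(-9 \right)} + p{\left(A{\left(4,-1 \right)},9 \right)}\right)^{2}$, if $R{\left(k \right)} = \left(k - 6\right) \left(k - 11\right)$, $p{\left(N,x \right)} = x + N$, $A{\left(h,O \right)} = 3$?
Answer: $97344$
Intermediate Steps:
$p{\left(N,x \right)} = N + x$
$R{\left(k \right)} = \left(-11 + k\right) \left(-6 + k\right)$ ($R{\left(k \right)} = \left(-6 + k\right) \left(-11 + k\right) = \left(-11 + k\right) \left(-6 + k\right)$)
$\left(R{\left(-9 \right)} + p{\left(A{\left(4,-1 \right)},9 \right)}\right)^{2} = \left(\left(66 + \left(-9\right)^{2} - -153\right) + \left(3 + 9\right)\right)^{2} = \left(\left(66 + 81 + 153\right) + 12\right)^{2} = \left(300 + 12\right)^{2} = 312^{2} = 97344$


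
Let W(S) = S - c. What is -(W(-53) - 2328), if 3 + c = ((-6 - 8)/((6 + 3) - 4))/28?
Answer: 23779/10 ≈ 2377.9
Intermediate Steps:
c = -31/10 (c = -3 + ((-6 - 8)/((6 + 3) - 4))/28 = -3 - 14/(9 - 4)*(1/28) = -3 - 14/5*(1/28) = -3 - 14*1/5*(1/28) = -3 - 14/5*1/28 = -3 - 1/10 = -31/10 ≈ -3.1000)
W(S) = 31/10 + S (W(S) = S - 1*(-31/10) = S + 31/10 = 31/10 + S)
-(W(-53) - 2328) = -((31/10 - 53) - 2328) = -(-499/10 - 2328) = -1*(-23779/10) = 23779/10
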